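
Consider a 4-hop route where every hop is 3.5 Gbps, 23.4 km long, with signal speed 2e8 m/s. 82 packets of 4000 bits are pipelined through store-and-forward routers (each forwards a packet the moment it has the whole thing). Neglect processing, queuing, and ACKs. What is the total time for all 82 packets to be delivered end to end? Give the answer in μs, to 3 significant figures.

565 μs

Per-hop transmission t_tx = L/R = 4000/3500000000 = 1.14286 μs.
Per-hop propagation t_prop = 23400/200000000 = 117 μs.
Pipeline fill: first packet needs 4·t_tx to clear all hops; remaining 81 packets each add one t_tx.
Total = (4+82-1)·t_tx + 4·t_prop = 85·1.14286 + 4·117 = 565 μs.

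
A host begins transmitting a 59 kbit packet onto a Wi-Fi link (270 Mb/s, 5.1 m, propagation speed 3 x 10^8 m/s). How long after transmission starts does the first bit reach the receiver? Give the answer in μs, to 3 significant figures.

First bit experiences only propagation delay: d/s = 5.1/300000000 = 0.0170 μs.

0.0170 μs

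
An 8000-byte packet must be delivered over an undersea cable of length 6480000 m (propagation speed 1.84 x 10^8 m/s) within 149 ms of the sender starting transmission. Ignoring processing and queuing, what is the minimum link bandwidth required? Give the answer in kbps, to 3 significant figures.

L = 64000 bits.
Propagation delay = 6480000 / 184000000 = 35.2174 ms.
Transmission budget = 149 − 35.2174 = 113.783 ms.
R ≥ L / t_tx = 64000 bits / 0.113783 s = 562 kbps.

562 kbps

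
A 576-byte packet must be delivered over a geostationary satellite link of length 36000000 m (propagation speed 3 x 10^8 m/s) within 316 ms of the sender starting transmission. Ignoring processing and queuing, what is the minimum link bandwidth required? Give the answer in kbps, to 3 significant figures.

23.5 kbps

L = 4608 bits.
Propagation delay = 36000000 / 300000000 = 120 ms.
Transmission budget = 316 − 120 = 196 ms.
R ≥ L / t_tx = 4608 bits / 0.196 s = 23.5 kbps.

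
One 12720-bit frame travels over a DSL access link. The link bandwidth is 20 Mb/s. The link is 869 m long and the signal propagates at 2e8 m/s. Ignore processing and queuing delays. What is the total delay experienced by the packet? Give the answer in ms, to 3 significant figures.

Transmission delay = L/R = 12720 / 20000000 = 0.636 ms.
Propagation delay = d/s = 869 m / 200000000 m/s = 0.004345 ms.
Total = 0.640 ms.

0.640 ms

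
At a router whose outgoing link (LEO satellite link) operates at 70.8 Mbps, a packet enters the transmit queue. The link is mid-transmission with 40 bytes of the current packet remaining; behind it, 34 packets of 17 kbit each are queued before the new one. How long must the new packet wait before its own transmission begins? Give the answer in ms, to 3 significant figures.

8.17 ms

Each queued packet: L/R = 17000/70800000 = 0.240113 ms.
34 queued → 8.16384 ms.
Plus remaining 320 bits of current packet: 0.00451977 ms.
Queuing delay = 8.17 ms.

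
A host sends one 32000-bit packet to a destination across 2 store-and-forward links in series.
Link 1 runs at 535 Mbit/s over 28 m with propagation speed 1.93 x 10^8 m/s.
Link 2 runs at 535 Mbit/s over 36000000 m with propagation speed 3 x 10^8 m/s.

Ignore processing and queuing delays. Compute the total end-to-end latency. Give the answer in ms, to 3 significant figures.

120 ms

Transmission delay per hop = L/R = 32000/535000000 = 0.0598131 ms; 2 hops → 0.119626 ms.
Propagation delays (d/s per hop): 0.000145078, 120 ms; sum = 120 ms.
End-to-end = 120 ms.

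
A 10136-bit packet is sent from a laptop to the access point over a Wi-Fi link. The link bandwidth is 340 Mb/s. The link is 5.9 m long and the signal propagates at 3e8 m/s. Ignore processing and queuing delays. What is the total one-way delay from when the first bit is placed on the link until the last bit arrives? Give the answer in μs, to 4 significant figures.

Transmission delay = L/R = 10136 / 340000000 = 29.8118 μs.
Propagation delay = d/s = 5.9 m / 300000000 m/s = 0.0196667 μs.
Total = 29.83 μs.

29.83 μs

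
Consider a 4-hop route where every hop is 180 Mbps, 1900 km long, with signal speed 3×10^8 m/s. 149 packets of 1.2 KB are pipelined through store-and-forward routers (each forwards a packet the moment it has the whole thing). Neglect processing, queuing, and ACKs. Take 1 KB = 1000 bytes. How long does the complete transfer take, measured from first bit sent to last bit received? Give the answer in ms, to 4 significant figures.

33.44 ms

Per-hop transmission t_tx = L/R = 9600/180000000 = 0.0533333 ms.
Per-hop propagation t_prop = 1900000/300000000 = 6.33333 ms.
Pipeline fill: first packet needs 4·t_tx to clear all hops; remaining 148 packets each add one t_tx.
Total = (4+149-1)·t_tx + 4·t_prop = 152·0.0533333 + 4·6.33333 = 33.44 ms.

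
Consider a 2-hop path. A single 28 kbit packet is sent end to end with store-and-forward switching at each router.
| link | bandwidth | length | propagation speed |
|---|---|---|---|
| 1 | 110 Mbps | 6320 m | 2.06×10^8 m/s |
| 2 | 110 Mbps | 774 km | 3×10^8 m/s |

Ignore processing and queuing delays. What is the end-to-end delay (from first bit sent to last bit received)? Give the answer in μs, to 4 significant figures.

L = 28000 bits.
Transmission delay per hop = L/R = 28000/110000000 = 254.545 μs; 2 hops → 509.091 μs.
Propagation delays (d/s per hop): 30.6796, 2580 μs; sum = 2610.68 μs.
End-to-end = 3120 μs.

3120 μs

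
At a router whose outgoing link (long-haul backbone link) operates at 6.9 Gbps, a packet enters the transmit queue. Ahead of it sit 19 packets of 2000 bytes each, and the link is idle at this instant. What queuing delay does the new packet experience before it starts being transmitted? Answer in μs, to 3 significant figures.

Each queued packet: L/R = 16000/6900000000 = 2.31884 μs.
19 queued → 44.058 μs.
Queuing delay = 44.1 μs.

44.1 μs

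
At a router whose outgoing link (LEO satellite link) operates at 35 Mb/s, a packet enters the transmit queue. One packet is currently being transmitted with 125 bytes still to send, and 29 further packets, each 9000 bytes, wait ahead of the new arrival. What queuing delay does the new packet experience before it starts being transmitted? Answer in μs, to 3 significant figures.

Each queued packet: L/R = 72000/35000000 = 2057.14 μs.
29 queued → 59657.1 μs.
Plus remaining 1000 bits of current packet: 28.5714 μs.
Queuing delay = 59700 μs.

59700 μs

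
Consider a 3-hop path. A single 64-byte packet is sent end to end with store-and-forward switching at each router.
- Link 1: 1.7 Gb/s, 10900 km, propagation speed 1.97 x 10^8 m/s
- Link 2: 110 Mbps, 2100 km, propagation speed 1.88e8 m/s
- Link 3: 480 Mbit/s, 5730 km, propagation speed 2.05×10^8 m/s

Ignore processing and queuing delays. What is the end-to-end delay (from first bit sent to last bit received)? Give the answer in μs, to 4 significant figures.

L = 64 × 8 = 512 bits.
Transmission delays (L/R per hop): 0.301176, 4.65455, 1.06667 μs; sum = 6.02239 μs.
Propagation delays (d/s per hop): 55329.9, 11170.2, 27951.2 μs; sum = 94451.4 μs.
End-to-end = 94460 μs.

94460 μs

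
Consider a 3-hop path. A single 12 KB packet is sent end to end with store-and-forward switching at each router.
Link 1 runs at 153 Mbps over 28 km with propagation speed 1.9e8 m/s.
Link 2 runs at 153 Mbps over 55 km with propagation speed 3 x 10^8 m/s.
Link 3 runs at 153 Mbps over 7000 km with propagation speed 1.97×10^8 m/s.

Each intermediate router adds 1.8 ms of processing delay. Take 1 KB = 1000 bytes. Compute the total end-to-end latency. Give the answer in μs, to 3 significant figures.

L = 96000 bits.
Transmission delay per hop = L/R = 96000/153000000 = 627.451 μs; 3 hops → 1882.35 μs.
Propagation delays (d/s per hop): 147.368, 183.333, 35533 μs; sum = 35863.7 μs.
Processing at 2 router(s): 2 × 1.8 ms = 3600 μs.
End-to-end = 41300 μs.

41300 μs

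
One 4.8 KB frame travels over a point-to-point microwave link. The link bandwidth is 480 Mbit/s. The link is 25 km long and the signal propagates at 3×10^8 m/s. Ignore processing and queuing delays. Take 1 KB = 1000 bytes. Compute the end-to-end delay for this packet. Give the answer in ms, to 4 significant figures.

0.1633 ms

L = 38400 bits.
Transmission delay = L/R = 38400 / 480000000 = 0.08 ms.
Propagation delay = d/s = 25000 m / 300000000 m/s = 0.0833333 ms.
Total = 0.1633 ms.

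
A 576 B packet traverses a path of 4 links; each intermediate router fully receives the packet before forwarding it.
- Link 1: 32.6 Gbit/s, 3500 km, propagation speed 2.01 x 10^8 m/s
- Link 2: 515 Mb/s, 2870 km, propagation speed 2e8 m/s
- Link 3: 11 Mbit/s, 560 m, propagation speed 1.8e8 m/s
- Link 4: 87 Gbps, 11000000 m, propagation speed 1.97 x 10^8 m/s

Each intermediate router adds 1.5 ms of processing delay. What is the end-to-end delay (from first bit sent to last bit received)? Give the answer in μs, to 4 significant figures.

92530 μs

L = 576 × 8 = 4608 bits.
Transmission delays (L/R per hop): 0.14135, 8.94757, 418.909, 0.0529655 μs; sum = 428.051 μs.
Propagation delays (d/s per hop): 17412.9, 14350, 3.11111, 55837.6 μs; sum = 87603.6 μs.
Processing at 3 router(s): 3 × 1.5 ms = 4500 μs.
End-to-end = 92530 μs.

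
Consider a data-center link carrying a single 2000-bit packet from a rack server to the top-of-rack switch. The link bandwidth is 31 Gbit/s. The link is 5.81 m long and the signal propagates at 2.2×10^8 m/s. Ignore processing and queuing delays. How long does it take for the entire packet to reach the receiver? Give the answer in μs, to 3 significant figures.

Transmission delay = L/R = 2000 / 31000000000 = 0.0645161 μs.
Propagation delay = d/s = 5.81 m / 2.2e+08 m/s = 0.0264091 μs.
Total = 0.0909 μs.

0.0909 μs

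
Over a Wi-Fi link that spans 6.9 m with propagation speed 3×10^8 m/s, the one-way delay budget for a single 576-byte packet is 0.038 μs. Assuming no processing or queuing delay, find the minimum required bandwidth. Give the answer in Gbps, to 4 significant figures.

L = 4608 bits.
Propagation delay = 6.9 / 300000000 = 0.023 μs.
Transmission budget = 0.038 − 0.023 = 0.015 μs.
R ≥ L / t_tx = 4608 bits / 1.5e-08 s = 307.2 Gbps.

307.2 Gbps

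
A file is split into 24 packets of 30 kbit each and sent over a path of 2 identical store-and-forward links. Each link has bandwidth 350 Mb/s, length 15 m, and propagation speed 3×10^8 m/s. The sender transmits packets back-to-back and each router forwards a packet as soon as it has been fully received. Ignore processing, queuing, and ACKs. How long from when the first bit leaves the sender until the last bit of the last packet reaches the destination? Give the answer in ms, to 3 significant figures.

Per-hop transmission t_tx = L/R = 30000/350000000 = 0.0857143 ms.
Per-hop propagation t_prop = 15/300000000 = 5e-05 ms.
Pipeline fill: first packet needs 2·t_tx to clear all hops; remaining 23 packets each add one t_tx.
Total = (2+24-1)·t_tx + 2·t_prop = 25·0.0857143 + 2·5e-05 = 2.14 ms.

2.14 ms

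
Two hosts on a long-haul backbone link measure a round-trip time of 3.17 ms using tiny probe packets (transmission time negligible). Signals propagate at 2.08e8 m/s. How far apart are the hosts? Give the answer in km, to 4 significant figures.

One-way propagation = RTT/2 = 1.585 ms.
d = s × t = 208000000 × 0.001585 = 329.7 km.

329.7 km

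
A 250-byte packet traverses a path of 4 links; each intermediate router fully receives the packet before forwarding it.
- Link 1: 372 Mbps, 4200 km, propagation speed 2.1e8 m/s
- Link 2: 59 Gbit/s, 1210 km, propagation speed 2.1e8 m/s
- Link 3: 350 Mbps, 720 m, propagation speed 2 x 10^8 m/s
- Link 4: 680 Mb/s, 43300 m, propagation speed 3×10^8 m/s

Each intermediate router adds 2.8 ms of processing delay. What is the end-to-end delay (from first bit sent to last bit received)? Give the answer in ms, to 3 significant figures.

34.3 ms

L = 250 × 8 = 2000 bits.
Transmission delays (L/R per hop): 0.00537634, 3.38983e-05, 0.00571429, 0.00294118 ms; sum = 0.0140657 ms.
Propagation delays (d/s per hop): 20, 5.7619, 0.0036, 0.144333 ms; sum = 25.9098 ms.
Processing at 3 router(s): 3 × 2.8 ms = 8.4 ms.
End-to-end = 34.3 ms.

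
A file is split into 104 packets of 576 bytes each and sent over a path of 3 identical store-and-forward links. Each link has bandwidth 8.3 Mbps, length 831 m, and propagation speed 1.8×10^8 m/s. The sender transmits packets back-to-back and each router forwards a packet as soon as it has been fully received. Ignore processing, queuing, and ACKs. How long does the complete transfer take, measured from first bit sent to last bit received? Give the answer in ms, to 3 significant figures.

Per-hop transmission t_tx = L/R = 4608/8.3e+06 = 0.555181 ms.
Per-hop propagation t_prop = 831/180000000 = 0.00461667 ms.
Pipeline fill: first packet needs 3·t_tx to clear all hops; remaining 103 packets each add one t_tx.
Total = (3+104-1)·t_tx + 3·t_prop = 106·0.555181 + 3·0.00461667 = 58.9 ms.

58.9 ms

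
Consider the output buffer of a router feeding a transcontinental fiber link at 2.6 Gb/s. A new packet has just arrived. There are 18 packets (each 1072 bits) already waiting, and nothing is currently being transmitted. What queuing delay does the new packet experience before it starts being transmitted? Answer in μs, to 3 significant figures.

Each queued packet: L/R = 1072/2600000000 = 0.412308 μs.
18 queued → 7.42154 μs.
Queuing delay = 7.42 μs.

7.42 μs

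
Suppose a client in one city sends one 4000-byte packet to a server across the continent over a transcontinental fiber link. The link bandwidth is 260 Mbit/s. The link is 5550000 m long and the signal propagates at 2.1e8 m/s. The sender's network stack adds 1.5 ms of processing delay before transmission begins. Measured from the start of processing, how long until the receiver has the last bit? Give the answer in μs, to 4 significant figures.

28050 μs

L = 4000 × 8 = 32000 bits.
Transmission delay = L/R = 32000 / 260000000 = 123.077 μs.
Propagation delay = d/s = 5550000 m / 210000000 m/s = 26428.6 μs.
Plus processing delay 1.5 ms = 1500 μs.
Total = 28050 μs.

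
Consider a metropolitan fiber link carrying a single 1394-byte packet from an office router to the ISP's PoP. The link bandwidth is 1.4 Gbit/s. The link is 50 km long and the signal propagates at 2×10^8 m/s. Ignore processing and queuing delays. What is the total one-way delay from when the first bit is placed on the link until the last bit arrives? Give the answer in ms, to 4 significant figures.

L = 1394 × 8 = 11152 bits.
Transmission delay = L/R = 11152 / 1400000000 = 0.00796571 ms.
Propagation delay = d/s = 50000 m / 200000000 m/s = 0.25 ms.
Total = 0.2580 ms.

0.2580 ms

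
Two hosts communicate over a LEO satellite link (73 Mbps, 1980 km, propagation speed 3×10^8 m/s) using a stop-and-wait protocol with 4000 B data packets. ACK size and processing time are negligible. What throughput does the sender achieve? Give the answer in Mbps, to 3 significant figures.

2.35 Mbps

t_tx = L/R = 32000/73000000 = 0.000438356 s.
t_prop = 1980000/300000000 = 0.0066 s; RTT = 0.0132 s.
Cycle = t_tx + RTT = 0.0136384 s.
Throughput = L / cycle = 32000 / 0.0136384 = 2.35 Mbps.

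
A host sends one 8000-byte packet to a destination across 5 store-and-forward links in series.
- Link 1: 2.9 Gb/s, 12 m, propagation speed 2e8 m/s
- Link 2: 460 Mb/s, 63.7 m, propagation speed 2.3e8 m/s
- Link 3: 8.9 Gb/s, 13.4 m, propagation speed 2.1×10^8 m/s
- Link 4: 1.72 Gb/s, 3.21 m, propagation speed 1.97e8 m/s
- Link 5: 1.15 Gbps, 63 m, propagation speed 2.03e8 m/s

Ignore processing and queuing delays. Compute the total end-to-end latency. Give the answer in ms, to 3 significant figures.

L = 8000 × 8 = 64000 bits.
Transmission delays (L/R per hop): 0.022069, 0.13913, 0.00719101, 0.0372093, 0.0556522 ms; sum = 0.261252 ms.
Propagation delays (d/s per hop): 6e-05, 0.000276957, 6.38095e-05, 1.62944e-05, 0.000310345 ms; sum = 0.000727405 ms.
End-to-end = 0.262 ms.

0.262 ms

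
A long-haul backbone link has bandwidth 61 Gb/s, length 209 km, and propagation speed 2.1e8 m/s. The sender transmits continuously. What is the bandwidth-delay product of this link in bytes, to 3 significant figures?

Propagation delay = 209000 / 210000000 = 0.000995238 s.
BDP = R × t_prop = 61000000000 × 0.000995238 = 60709500 bits.
In bytes: 60709500/8 = 7590000 bytes.

7590000 bytes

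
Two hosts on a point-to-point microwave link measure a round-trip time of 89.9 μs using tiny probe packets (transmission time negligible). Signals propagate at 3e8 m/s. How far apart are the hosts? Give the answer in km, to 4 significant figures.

One-way propagation = RTT/2 = 44.95 μs.
d = s × t = 300000000 × 4.495e-05 = 13.49 km.

13.49 km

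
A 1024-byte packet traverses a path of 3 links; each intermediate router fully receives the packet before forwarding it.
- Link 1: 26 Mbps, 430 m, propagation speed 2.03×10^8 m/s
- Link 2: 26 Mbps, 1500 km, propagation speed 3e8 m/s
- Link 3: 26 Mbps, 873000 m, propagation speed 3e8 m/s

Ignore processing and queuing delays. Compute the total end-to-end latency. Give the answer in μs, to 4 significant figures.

L = 1024 × 8 = 8192 bits.
Transmission delay per hop = L/R = 8192/26000000 = 315.077 μs; 3 hops → 945.231 μs.
Propagation delays (d/s per hop): 2.11823, 5000, 2910 μs; sum = 7912.12 μs.
End-to-end = 8857 μs.

8857 μs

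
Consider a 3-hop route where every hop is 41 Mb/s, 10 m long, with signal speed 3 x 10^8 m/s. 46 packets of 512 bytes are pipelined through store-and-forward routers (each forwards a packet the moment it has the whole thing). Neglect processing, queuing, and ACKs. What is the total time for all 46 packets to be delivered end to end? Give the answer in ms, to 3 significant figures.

Per-hop transmission t_tx = L/R = 4096/41000000 = 0.0999024 ms.
Per-hop propagation t_prop = 10/300000000 = 3.33333e-05 ms.
Pipeline fill: first packet needs 3·t_tx to clear all hops; remaining 45 packets each add one t_tx.
Total = (3+46-1)·t_tx + 3·t_prop = 48·0.0999024 + 3·3.33333e-05 = 4.80 ms.

4.80 ms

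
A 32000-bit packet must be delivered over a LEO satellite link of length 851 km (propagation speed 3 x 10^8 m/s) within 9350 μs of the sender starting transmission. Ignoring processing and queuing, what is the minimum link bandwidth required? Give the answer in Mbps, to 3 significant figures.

4.91 Mbps

Propagation delay = 851000 / 300000000 = 2836.67 μs.
Transmission budget = 9350 − 2836.67 = 6513.33 μs.
R ≥ L / t_tx = 32000 bits / 0.00651333 s = 4.91 Mbps.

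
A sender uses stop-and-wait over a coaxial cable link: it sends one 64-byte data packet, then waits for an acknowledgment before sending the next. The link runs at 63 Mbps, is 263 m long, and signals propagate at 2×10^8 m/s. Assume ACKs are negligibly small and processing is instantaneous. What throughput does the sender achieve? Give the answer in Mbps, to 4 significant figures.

47.60 Mbps

t_tx = L/R = 512/63000000 = 8.12698e-06 s.
t_prop = 263/200000000 = 1.315e-06 s; RTT = 2.63e-06 s.
Cycle = t_tx + RTT = 1.0757e-05 s.
Throughput = L / cycle = 512 / 1.0757e-05 = 47.60 Mbps.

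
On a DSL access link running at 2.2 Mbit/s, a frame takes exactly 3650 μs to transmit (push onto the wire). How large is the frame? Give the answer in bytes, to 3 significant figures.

L = R × t_tx = 2200000 b/s × 0.00365 s = 8030 bits.
In bytes: 8030 / 8 = 1000 bytes.

1000 bytes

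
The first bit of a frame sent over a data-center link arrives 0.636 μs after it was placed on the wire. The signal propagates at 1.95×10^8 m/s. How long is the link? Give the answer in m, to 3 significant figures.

d = s × t_prop = 195000000 × 6.36e-07 = 124 m.

124 m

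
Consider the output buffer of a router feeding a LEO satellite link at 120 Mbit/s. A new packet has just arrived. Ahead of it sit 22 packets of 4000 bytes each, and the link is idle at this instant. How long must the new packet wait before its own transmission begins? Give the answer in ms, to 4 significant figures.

5.867 ms

Each queued packet: L/R = 32000/120000000 = 0.266667 ms.
22 queued → 5.86667 ms.
Queuing delay = 5.867 ms.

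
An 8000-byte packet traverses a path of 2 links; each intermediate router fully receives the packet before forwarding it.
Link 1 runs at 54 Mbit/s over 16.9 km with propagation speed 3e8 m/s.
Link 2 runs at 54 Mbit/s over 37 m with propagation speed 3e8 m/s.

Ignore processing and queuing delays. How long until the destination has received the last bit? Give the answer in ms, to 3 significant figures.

2.43 ms

L = 8000 × 8 = 64000 bits.
Transmission delay per hop = L/R = 64000/54000000 = 1.18519 ms; 2 hops → 2.37037 ms.
Propagation delays (d/s per hop): 0.0563333, 0.000123333 ms; sum = 0.0564567 ms.
End-to-end = 2.43 ms.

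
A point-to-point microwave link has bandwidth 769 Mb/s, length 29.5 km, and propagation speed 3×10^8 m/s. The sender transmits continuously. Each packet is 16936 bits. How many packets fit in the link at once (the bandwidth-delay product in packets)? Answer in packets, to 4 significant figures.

Propagation delay = 29500 / 300000000 = 9.83333e-05 s.
BDP = R × t_prop = 769000000 × 9.83333e-05 = 75618.3 bits.
In packets of 16936 bits: 4.465 packets.

4.465 packets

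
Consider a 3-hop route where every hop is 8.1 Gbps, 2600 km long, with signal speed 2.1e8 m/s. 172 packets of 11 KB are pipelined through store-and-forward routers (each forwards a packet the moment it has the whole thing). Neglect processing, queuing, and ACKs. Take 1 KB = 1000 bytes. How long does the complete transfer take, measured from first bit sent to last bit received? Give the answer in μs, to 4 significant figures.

Per-hop transmission t_tx = L/R = 88000/8100000000 = 10.8642 μs.
Per-hop propagation t_prop = 2600000/210000000 = 12381 μs.
Pipeline fill: first packet needs 3·t_tx to clear all hops; remaining 171 packets each add one t_tx.
Total = (3+172-1)·t_tx + 3·t_prop = 174·10.8642 + 3·12381 = 39030 μs.

39030 μs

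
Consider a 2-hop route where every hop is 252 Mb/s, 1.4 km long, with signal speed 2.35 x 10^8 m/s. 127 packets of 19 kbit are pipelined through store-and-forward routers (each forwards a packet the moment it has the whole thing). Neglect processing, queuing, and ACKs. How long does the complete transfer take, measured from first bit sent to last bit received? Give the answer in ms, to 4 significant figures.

Per-hop transmission t_tx = L/R = 19000/252000000 = 0.0753968 ms.
Per-hop propagation t_prop = 1400/235000000 = 0.00595745 ms.
Pipeline fill: first packet needs 2·t_tx to clear all hops; remaining 126 packets each add one t_tx.
Total = (2+127-1)·t_tx + 2·t_prop = 128·0.0753968 + 2·0.00595745 = 9.663 ms.

9.663 ms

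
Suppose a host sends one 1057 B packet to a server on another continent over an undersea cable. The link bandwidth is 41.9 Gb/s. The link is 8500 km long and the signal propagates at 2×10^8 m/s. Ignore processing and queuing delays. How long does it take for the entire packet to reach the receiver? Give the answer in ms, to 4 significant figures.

42.50 ms

L = 1057 × 8 = 8456 bits.
Transmission delay = L/R = 8456 / 41900000000 = 0.000201814 ms.
Propagation delay = d/s = 8500000 m / 200000000 m/s = 42.5 ms.
Total = 42.50 ms.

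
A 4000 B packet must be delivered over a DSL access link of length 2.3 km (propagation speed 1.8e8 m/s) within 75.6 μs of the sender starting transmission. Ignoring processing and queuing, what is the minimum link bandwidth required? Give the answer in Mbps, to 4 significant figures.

509.4 Mbps

L = 32000 bits.
Propagation delay = 2300 / 180000000 = 12.7778 μs.
Transmission budget = 75.6 − 12.7778 = 62.8222 μs.
R ≥ L / t_tx = 32000 bits / 6.28222e-05 s = 509.4 Mbps.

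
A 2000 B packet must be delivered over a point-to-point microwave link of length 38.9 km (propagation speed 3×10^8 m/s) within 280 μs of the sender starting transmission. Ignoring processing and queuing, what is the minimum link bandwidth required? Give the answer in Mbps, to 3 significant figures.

106 Mbps

L = 16000 bits.
Propagation delay = 38900 / 300000000 = 129.667 μs.
Transmission budget = 280 − 129.667 = 150.333 μs.
R ≥ L / t_tx = 16000 bits / 0.000150333 s = 106 Mbps.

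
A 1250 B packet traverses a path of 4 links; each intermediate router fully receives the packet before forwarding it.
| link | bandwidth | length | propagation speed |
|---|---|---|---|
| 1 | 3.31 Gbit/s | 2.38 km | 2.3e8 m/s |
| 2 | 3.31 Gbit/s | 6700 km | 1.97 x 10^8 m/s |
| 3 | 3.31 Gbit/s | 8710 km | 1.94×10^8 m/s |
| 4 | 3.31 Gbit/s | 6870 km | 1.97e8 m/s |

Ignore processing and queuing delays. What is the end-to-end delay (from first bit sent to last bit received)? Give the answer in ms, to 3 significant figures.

L = 1250 × 8 = 10000 bits.
Transmission delay per hop = L/R = 10000/3310000000 = 0.00302115 ms; 4 hops → 0.0120846 ms.
Propagation delays (d/s per hop): 0.0103478, 34.0102, 44.8969, 34.8731 ms; sum = 113.791 ms.
End-to-end = 114 ms.

114 ms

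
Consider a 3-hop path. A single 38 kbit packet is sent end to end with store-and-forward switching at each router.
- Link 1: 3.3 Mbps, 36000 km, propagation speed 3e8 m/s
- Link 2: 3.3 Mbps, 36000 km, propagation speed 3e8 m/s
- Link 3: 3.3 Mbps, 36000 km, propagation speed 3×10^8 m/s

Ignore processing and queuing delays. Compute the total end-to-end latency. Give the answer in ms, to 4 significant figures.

L = 38000 bits.
Transmission delay per hop = L/R = 38000/3300000 = 11.5152 ms; 3 hops → 34.5455 ms.
Propagation delays (d/s per hop): 120, 120, 120 ms; sum = 360 ms.
End-to-end = 394.5 ms.

394.5 ms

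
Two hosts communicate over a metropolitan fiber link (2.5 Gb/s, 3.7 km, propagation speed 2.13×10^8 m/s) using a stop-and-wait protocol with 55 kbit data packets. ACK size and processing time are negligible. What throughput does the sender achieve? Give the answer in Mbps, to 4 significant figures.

969.3 Mbps

t_tx = L/R = 55000/2500000000 = 2.2e-05 s.
t_prop = 3700/213000000 = 1.73709e-05 s; RTT = 3.47418e-05 s.
Cycle = t_tx + RTT = 5.67418e-05 s.
Throughput = L / cycle = 55000 / 5.67418e-05 = 969.3 Mbps.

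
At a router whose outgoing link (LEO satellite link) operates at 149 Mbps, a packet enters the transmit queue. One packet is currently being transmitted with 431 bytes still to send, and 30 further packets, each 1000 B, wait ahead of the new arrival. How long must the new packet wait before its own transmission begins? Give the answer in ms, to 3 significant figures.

Each queued packet: L/R = 8000/149000000 = 0.0536913 ms.
30 queued → 1.61074 ms.
Plus remaining 3448 bits of current packet: 0.0231409 ms.
Queuing delay = 1.63 ms.

1.63 ms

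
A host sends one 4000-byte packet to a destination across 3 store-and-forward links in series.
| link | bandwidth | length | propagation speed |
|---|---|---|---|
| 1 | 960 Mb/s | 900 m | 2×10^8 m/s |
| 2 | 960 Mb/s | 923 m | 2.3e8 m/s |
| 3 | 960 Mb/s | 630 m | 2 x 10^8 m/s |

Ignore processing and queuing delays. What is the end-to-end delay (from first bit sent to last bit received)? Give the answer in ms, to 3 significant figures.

L = 4000 × 8 = 32000 bits.
Transmission delay per hop = L/R = 32000/960000000 = 0.0333333 ms; 3 hops → 0.1 ms.
Propagation delays (d/s per hop): 0.0045, 0.00401304, 0.00315 ms; sum = 0.011663 ms.
End-to-end = 0.112 ms.

0.112 ms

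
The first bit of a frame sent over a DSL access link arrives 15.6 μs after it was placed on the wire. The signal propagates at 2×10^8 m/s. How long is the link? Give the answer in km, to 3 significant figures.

3.12 km

d = s × t_prop = 200000000 × 1.56e-05 = 3.12 km.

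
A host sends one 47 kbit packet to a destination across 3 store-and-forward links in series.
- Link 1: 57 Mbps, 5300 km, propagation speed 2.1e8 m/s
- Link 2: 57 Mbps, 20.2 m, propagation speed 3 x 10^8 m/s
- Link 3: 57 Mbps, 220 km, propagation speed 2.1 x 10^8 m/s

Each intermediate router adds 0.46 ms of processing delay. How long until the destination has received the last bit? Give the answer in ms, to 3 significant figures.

L = 47000 bits.
Transmission delay per hop = L/R = 47000/57000000 = 0.824561 ms; 3 hops → 2.47368 ms.
Propagation delays (d/s per hop): 25.2381, 6.73333e-05, 1.04762 ms; sum = 26.2858 ms.
Processing at 2 router(s): 2 × 0.46 ms = 0.92 ms.
End-to-end = 29.7 ms.

29.7 ms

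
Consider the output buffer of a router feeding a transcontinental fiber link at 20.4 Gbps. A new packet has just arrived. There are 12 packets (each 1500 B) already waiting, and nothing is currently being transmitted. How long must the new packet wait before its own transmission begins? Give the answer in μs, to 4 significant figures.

7.059 μs

Each queued packet: L/R = 12000/20400000000 = 0.588235 μs.
12 queued → 7.05882 μs.
Queuing delay = 7.059 μs.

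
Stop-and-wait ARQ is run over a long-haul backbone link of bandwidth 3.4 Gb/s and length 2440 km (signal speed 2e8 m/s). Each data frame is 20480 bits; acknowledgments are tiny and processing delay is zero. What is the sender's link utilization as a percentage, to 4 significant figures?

t_tx = L/R = 20480/3400000000 = 6.02353e-06 s.
t_prop = 2440000/200000000 = 0.0122 s; RTT = 0.0244 s.
Cycle = t_tx + RTT = 0.024406 s.
Utilization = t_tx / cycle = 6.02353e-06/0.024406 = 0.02468 %.

0.02468 %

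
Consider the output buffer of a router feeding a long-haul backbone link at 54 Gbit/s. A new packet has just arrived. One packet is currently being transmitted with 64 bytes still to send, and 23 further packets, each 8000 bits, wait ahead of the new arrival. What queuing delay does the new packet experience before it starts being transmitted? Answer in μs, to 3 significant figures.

3.42 μs

Each queued packet: L/R = 8000/54000000000 = 0.148148 μs.
23 queued → 3.40741 μs.
Plus remaining 512 bits of current packet: 0.00948148 μs.
Queuing delay = 3.42 μs.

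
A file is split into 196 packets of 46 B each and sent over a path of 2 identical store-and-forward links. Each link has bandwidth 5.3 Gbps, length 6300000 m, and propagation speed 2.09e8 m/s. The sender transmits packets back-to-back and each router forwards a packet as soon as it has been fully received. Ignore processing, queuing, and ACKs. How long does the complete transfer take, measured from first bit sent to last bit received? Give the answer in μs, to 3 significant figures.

Per-hop transmission t_tx = L/R = 368/5300000000 = 0.069434 μs.
Per-hop propagation t_prop = 6300000/209000000 = 30143.5 μs.
Pipeline fill: first packet needs 2·t_tx to clear all hops; remaining 195 packets each add one t_tx.
Total = (2+196-1)·t_tx + 2·t_prop = 197·0.069434 + 2·30143.5 = 60300 μs.

60300 μs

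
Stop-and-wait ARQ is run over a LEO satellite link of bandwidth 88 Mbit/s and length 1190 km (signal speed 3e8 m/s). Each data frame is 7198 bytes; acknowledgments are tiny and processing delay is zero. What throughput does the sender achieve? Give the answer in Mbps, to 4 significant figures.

6.705 Mbps

t_tx = L/R = 57584/88000000 = 0.000654364 s.
t_prop = 1190000/300000000 = 0.00396667 s; RTT = 0.00793333 s.
Cycle = t_tx + RTT = 0.0085877 s.
Throughput = L / cycle = 57584 / 0.0085877 = 6.705 Mbps.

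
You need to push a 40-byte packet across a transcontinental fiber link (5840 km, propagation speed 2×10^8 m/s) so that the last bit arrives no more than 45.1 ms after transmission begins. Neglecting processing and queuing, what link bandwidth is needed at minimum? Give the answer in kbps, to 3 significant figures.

20.1 kbps

L = 320 bits.
Propagation delay = 5840000 / 200000000 = 29.2 ms.
Transmission budget = 45.1 − 29.2 = 15.9 ms.
R ≥ L / t_tx = 320 bits / 0.0159 s = 20.1 kbps.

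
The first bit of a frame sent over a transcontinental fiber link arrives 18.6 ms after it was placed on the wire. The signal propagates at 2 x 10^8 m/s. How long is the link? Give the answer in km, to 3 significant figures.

d = s × t_prop = 200000000 × 0.0186 = 3720 km.

3720 km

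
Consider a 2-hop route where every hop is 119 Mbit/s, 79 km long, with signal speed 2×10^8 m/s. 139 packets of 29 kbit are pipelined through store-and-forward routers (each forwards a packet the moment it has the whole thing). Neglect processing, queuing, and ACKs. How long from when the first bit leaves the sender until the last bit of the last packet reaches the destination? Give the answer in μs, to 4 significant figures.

Per-hop transmission t_tx = L/R = 29000/119000000 = 243.697 μs.
Per-hop propagation t_prop = 79000/200000000 = 395 μs.
Pipeline fill: first packet needs 2·t_tx to clear all hops; remaining 138 packets each add one t_tx.
Total = (2+139-1)·t_tx + 2·t_prop = 140·243.697 + 2·395 = 34910 μs.

34910 μs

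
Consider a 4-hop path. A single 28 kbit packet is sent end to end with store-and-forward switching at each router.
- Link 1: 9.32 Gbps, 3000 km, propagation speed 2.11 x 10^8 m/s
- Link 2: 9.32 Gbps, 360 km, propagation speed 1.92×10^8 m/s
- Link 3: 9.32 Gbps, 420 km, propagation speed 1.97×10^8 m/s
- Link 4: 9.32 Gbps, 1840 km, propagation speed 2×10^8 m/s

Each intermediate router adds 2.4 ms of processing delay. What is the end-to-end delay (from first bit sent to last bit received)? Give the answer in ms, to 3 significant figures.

L = 28000 bits.
Transmission delay per hop = L/R = 28000/9320000000 = 0.00300429 ms; 4 hops → 0.0120172 ms.
Propagation delays (d/s per hop): 14.218, 1.875, 2.13198, 9.2 ms; sum = 27.425 ms.
Processing at 3 router(s): 3 × 2.4 ms = 7.2 ms.
End-to-end = 34.6 ms.

34.6 ms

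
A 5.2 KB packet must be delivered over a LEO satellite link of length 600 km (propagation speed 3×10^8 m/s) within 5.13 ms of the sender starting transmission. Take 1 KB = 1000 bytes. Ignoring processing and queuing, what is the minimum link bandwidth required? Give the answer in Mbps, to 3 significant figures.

L = 41600 bits.
Propagation delay = 600000 / 300000000 = 2 ms.
Transmission budget = 5.13 − 2 = 3.13 ms.
R ≥ L / t_tx = 41600 bits / 0.00313 s = 13.3 Mbps.

13.3 Mbps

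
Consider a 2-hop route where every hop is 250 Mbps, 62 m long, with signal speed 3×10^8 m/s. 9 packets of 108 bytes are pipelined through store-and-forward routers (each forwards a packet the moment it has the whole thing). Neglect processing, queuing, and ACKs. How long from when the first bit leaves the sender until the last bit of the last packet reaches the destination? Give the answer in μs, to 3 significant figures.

Per-hop transmission t_tx = L/R = 864/250000000 = 3.456 μs.
Per-hop propagation t_prop = 62/300000000 = 0.206667 μs.
Pipeline fill: first packet needs 2·t_tx to clear all hops; remaining 8 packets each add one t_tx.
Total = (2+9-1)·t_tx + 2·t_prop = 10·3.456 + 2·0.206667 = 35.0 μs.

35.0 μs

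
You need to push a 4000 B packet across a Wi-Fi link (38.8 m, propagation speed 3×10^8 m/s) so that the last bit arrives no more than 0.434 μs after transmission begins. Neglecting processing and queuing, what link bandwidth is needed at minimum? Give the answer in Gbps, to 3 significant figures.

105 Gbps

L = 32000 bits.
Propagation delay = 38.8 / 300000000 = 0.129333 μs.
Transmission budget = 0.434 − 0.129333 = 0.304667 μs.
R ≥ L / t_tx = 32000 bits / 3.04667e-07 s = 105 Gbps.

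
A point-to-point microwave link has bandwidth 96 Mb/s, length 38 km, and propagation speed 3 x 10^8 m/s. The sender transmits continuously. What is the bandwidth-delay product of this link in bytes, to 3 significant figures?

Propagation delay = 38000 / 300000000 = 0.000126667 s.
BDP = R × t_prop = 96000000 × 0.000126667 = 12160 bits.
In bytes: 12160/8 = 1520 bytes.

1520 bytes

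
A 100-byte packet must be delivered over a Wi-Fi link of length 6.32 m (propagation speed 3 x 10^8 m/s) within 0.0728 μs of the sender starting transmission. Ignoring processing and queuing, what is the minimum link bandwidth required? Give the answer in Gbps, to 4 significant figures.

L = 800 bits.
Propagation delay = 6.32 / 300000000 = 0.0210667 μs.
Transmission budget = 0.0728 − 0.0210667 = 0.0517333 μs.
R ≥ L / t_tx = 800 bits / 5.17333e-08 s = 15.46 Gbps.

15.46 Gbps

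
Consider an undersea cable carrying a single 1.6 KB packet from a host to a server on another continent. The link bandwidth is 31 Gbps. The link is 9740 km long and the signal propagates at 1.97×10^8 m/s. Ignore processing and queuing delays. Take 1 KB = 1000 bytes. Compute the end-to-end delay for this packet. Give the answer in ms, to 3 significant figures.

L = 12800 bits.
Transmission delay = L/R = 12800 / 31000000000 = 0.000412903 ms.
Propagation delay = d/s = 9740000 m / 197000000 m/s = 49.4416 ms.
Total = 49.4 ms.

49.4 ms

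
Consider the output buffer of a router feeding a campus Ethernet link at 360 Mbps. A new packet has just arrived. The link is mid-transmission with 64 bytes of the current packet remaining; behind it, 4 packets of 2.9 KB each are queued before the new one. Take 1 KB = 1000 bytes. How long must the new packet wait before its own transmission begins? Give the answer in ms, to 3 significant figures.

Each queued packet: L/R = 23200/360000000 = 0.0644444 ms.
4 queued → 0.257778 ms.
Plus remaining 512 bits of current packet: 0.00142222 ms.
Queuing delay = 0.259 ms.

0.259 ms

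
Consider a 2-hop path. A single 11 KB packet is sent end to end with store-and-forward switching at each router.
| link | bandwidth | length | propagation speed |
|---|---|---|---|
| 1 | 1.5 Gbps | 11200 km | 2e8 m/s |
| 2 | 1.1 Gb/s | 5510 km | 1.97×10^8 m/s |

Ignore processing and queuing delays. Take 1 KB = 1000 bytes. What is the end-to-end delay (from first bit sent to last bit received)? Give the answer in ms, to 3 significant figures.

84.1 ms

L = 88000 bits.
Transmission delays (L/R per hop): 0.0586667, 0.08 ms; sum = 0.138667 ms.
Propagation delays (d/s per hop): 56, 27.9695 ms; sum = 83.9695 ms.
End-to-end = 84.1 ms.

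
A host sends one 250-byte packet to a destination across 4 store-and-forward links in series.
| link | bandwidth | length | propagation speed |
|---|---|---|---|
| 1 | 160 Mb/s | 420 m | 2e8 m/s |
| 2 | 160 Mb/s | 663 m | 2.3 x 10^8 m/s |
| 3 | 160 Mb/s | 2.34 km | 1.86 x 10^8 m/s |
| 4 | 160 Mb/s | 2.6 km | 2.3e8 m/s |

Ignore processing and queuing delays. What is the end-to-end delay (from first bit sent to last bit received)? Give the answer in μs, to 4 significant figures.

L = 250 × 8 = 2000 bits.
Transmission delay per hop = L/R = 2000/160000000 = 12.5 μs; 4 hops → 50 μs.
Propagation delays (d/s per hop): 2.1, 2.88261, 12.5806, 11.3043 μs; sum = 28.8676 μs.
End-to-end = 78.87 μs.

78.87 μs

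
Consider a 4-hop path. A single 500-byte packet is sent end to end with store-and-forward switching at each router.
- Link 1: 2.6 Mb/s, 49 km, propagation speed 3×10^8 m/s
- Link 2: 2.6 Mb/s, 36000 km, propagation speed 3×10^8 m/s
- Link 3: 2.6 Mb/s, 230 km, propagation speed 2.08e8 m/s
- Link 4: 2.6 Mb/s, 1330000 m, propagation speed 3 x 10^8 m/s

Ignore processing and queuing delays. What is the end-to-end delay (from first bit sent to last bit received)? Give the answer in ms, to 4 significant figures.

131.9 ms

L = 500 × 8 = 4000 bits.
Transmission delay per hop = L/R = 4000/2600000 = 1.53846 ms; 4 hops → 6.15385 ms.
Propagation delays (d/s per hop): 0.163333, 120, 1.10577, 4.43333 ms; sum = 125.702 ms.
End-to-end = 131.9 ms.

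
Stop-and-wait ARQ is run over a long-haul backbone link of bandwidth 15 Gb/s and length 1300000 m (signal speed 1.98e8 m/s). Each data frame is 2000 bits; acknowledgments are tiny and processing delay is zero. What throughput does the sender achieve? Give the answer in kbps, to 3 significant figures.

152 kbps

t_tx = L/R = 2000/15000000000 = 1.33333e-07 s.
t_prop = 1300000/198000000 = 0.00656566 s; RTT = 0.0131313 s.
Cycle = t_tx + RTT = 0.0131314 s.
Throughput = L / cycle = 2000 / 0.0131314 = 152 kbps.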